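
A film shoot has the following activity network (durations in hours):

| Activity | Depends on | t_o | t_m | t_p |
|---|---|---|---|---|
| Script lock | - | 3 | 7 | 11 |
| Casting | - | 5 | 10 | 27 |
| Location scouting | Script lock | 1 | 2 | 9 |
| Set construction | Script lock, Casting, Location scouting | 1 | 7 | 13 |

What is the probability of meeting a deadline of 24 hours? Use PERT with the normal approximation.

te_Script lock = (3 + 4·7 + 11)/6 = 42/6 = 7; σ²_Script lock = ((11−3)/6)² = 1.778
te_Casting = (5 + 4·10 + 27)/6 = 72/6 = 12; σ²_Casting = ((27−5)/6)² = 13.444
te_Location scouting = (1 + 4·2 + 9)/6 = 18/6 = 3; σ²_Location scouting = ((9−1)/6)² = 1.778
te_Set construction = (1 + 4·7 + 13)/6 = 42/6 = 7; σ²_Set construction = ((13−1)/6)² = 4.000

Forward pass:
ES_Script lock = 0; EF_Script lock = 7
ES_Casting = 0; EF_Casting = 12
ES_Location scouting = 7; EF_Location scouting = 7+3 = 10
ES_Set construction = max(EF_Script lock=7, EF_Casting=12, EF_Location scouting=10) = 12; EF_Set construction = 12+7 = 19
Expected project duration μ = 19 hours. Critical path: Casting → Set construction.

Variance along critical path = 13.444 + 4.000 = 17.444; σ = √17.444 = 4.177 hours.
Z = (24 − 19) / 4.177 = 1.197
P(T ≤ 24) = Φ(1.197) ≈ 0.884

0.884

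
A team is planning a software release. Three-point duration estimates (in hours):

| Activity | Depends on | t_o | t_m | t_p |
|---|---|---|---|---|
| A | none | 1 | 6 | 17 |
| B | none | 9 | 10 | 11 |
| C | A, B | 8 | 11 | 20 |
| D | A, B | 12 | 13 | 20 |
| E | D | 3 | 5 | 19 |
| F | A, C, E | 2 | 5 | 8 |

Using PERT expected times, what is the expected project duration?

36 hours

te_A = (1 + 4·6 + 17)/6 = 42/6 = 7
te_B = (9 + 4·10 + 11)/6 = 60/6 = 10
te_C = (8 + 4·11 + 20)/6 = 72/6 = 12
te_D = (12 + 4·13 + 20)/6 = 84/6 = 14
te_E = (3 + 4·5 + 19)/6 = 42/6 = 7
te_F = (2 + 4·5 + 8)/6 = 30/6 = 5

Forward pass:
ES_A = 0; EF_A = 7
ES_B = 0; EF_B = 10
ES_C = max(EF_A=7, EF_B=10) = 10; EF_C = 10+12 = 22
ES_D = max(EF_A=7, EF_B=10) = 10; EF_D = 10+14 = 24
ES_E = 24; EF_E = 24+7 = 31
ES_F = max(EF_A=7, EF_C=22, EF_E=31) = 31; EF_F = 31+5 = 36
Expected project duration μ = 36 hours. Critical path: B → D → E → F.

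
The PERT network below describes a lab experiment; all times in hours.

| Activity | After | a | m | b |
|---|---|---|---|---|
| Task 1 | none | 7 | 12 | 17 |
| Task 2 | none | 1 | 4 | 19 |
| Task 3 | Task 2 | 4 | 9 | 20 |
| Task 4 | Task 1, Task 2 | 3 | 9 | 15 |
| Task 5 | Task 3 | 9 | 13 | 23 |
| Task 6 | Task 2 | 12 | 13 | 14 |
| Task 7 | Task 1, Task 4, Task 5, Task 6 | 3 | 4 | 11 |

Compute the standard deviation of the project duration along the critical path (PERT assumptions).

4.83 hours

te_Task 1 = (7 + 4·12 + 17)/6 = 72/6 = 12; σ²_Task 1 = ((17−7)/6)² = 2.778
te_Task 2 = (1 + 4·4 + 19)/6 = 36/6 = 6; σ²_Task 2 = ((19−1)/6)² = 9.000
te_Task 3 = (4 + 4·9 + 20)/6 = 60/6 = 10; σ²_Task 3 = ((20−4)/6)² = 7.111
te_Task 4 = (3 + 4·9 + 15)/6 = 54/6 = 9; σ²_Task 4 = ((15−3)/6)² = 4.000
te_Task 5 = (9 + 4·13 + 23)/6 = 84/6 = 14; σ²_Task 5 = ((23−9)/6)² = 5.444
te_Task 6 = (12 + 4·13 + 14)/6 = 78/6 = 13; σ²_Task 6 = ((14−12)/6)² = 0.111
te_Task 7 = (3 + 4·4 + 11)/6 = 30/6 = 5; σ²_Task 7 = ((11−3)/6)² = 1.778

Forward pass:
ES_Task 1 = 0; EF_Task 1 = 12
ES_Task 2 = 0; EF_Task 2 = 6
ES_Task 3 = 6; EF_Task 3 = 6+10 = 16
ES_Task 4 = max(EF_Task 1=12, EF_Task 2=6) = 12; EF_Task 4 = 12+9 = 21
ES_Task 5 = 16; EF_Task 5 = 16+14 = 30
ES_Task 6 = 6; EF_Task 6 = 6+13 = 19
ES_Task 7 = max(EF_Task 1=12, EF_Task 4=21, EF_Task 5=30, EF_Task 6=19) = 30; EF_Task 7 = 30+5 = 35
Expected project duration μ = 35 hours. Critical path: Task 2 → Task 3 → Task 5 → Task 7.

Variance along critical path = 9.000 + 7.111 + 5.444 + 1.778 = 23.333
σ = √23.333 = 4.830 hours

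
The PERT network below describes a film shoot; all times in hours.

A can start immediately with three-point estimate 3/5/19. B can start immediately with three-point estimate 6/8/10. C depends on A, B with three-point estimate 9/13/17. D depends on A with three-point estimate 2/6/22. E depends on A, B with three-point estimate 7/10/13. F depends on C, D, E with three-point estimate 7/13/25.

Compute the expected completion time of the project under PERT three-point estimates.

35 hours

te_A = (3 + 4·5 + 19)/6 = 42/6 = 7
te_B = (6 + 4·8 + 10)/6 = 48/6 = 8
te_C = (9 + 4·13 + 17)/6 = 78/6 = 13
te_D = (2 + 4·6 + 22)/6 = 48/6 = 8
te_E = (7 + 4·10 + 13)/6 = 60/6 = 10
te_F = (7 + 4·13 + 25)/6 = 84/6 = 14

Forward pass:
ES_A = 0; EF_A = 7
ES_B = 0; EF_B = 8
ES_C = max(EF_A=7, EF_B=8) = 8; EF_C = 8+13 = 21
ES_D = 7; EF_D = 7+8 = 15
ES_E = max(EF_A=7, EF_B=8) = 8; EF_E = 8+10 = 18
ES_F = max(EF_C=21, EF_D=15, EF_E=18) = 21; EF_F = 21+14 = 35
Expected project duration μ = 35 hours. Critical path: B → C → F.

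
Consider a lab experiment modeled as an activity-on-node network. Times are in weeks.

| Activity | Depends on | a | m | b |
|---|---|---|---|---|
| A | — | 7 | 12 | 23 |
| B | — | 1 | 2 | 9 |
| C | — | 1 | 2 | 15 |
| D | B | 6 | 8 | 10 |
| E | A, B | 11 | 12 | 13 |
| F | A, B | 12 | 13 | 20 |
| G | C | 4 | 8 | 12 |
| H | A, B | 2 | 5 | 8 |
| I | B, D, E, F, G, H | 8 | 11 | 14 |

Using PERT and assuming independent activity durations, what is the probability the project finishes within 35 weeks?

0.170

te_A = (7 + 4·12 + 23)/6 = 78/6 = 13; σ²_A = ((23−7)/6)² = 7.111
te_B = (1 + 4·2 + 9)/6 = 18/6 = 3; σ²_B = ((9−1)/6)² = 1.778
te_C = (1 + 4·2 + 15)/6 = 24/6 = 4; σ²_C = ((15−1)/6)² = 5.444
te_D = (6 + 4·8 + 10)/6 = 48/6 = 8; σ²_D = ((10−6)/6)² = 0.444
te_E = (11 + 4·12 + 13)/6 = 72/6 = 12; σ²_E = ((13−11)/6)² = 0.111
te_F = (12 + 4·13 + 20)/6 = 84/6 = 14; σ²_F = ((20−12)/6)² = 1.778
te_G = (4 + 4·8 + 12)/6 = 48/6 = 8; σ²_G = ((12−4)/6)² = 1.778
te_H = (2 + 4·5 + 8)/6 = 30/6 = 5; σ²_H = ((8−2)/6)² = 1.000
te_I = (8 + 4·11 + 14)/6 = 66/6 = 11; σ²_I = ((14−8)/6)² = 1.000

Forward pass:
ES_A = 0; EF_A = 13
ES_B = 0; EF_B = 3
ES_C = 0; EF_C = 4
ES_D = 3; EF_D = 3+8 = 11
ES_E = max(EF_A=13, EF_B=3) = 13; EF_E = 13+12 = 25
ES_F = max(EF_A=13, EF_B=3) = 13; EF_F = 13+14 = 27
ES_G = 4; EF_G = 4+8 = 12
ES_H = max(EF_A=13, EF_B=3) = 13; EF_H = 13+5 = 18
ES_I = max(EF_B=3, EF_D=11, EF_E=25, EF_F=27, EF_G=12, EF_H=18) = 27; EF_I = 27+11 = 38
Expected project duration μ = 38 weeks. Critical path: A → F → I.

Variance along critical path = 7.111 + 1.778 + 1.000 = 9.889; σ = √9.889 = 3.145 weeks.
Z = (35 − 38) / 3.145 = -0.954
P(T ≤ 35) = Φ(-0.954) ≈ 0.170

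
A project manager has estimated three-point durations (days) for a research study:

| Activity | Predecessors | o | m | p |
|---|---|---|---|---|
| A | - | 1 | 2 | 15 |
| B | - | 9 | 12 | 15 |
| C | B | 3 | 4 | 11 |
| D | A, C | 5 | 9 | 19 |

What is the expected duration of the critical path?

27 days

te_A = (1 + 4·2 + 15)/6 = 24/6 = 4
te_B = (9 + 4·12 + 15)/6 = 72/6 = 12
te_C = (3 + 4·4 + 11)/6 = 30/6 = 5
te_D = (5 + 4·9 + 19)/6 = 60/6 = 10

Forward pass:
ES_A = 0; EF_A = 4
ES_B = 0; EF_B = 12
ES_C = 12; EF_C = 12+5 = 17
ES_D = max(EF_A=4, EF_C=17) = 17; EF_D = 17+10 = 27
Expected project duration μ = 27 days. Critical path: B → C → D.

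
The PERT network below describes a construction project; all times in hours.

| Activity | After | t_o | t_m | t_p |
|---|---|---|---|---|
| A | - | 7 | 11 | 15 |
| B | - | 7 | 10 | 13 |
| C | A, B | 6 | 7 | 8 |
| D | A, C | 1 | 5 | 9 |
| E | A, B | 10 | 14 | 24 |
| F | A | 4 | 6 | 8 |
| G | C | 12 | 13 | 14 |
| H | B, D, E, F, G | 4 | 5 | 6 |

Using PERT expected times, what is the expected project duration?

te_A = (7 + 4·11 + 15)/6 = 66/6 = 11
te_B = (7 + 4·10 + 13)/6 = 60/6 = 10
te_C = (6 + 4·7 + 8)/6 = 42/6 = 7
te_D = (1 + 4·5 + 9)/6 = 30/6 = 5
te_E = (10 + 4·14 + 24)/6 = 90/6 = 15
te_F = (4 + 4·6 + 8)/6 = 36/6 = 6
te_G = (12 + 4·13 + 14)/6 = 78/6 = 13
te_H = (4 + 4·5 + 6)/6 = 30/6 = 5

Forward pass:
ES_A = 0; EF_A = 11
ES_B = 0; EF_B = 10
ES_C = max(EF_A=11, EF_B=10) = 11; EF_C = 11+7 = 18
ES_D = max(EF_A=11, EF_C=18) = 18; EF_D = 18+5 = 23
ES_E = max(EF_A=11, EF_B=10) = 11; EF_E = 11+15 = 26
ES_F = 11; EF_F = 11+6 = 17
ES_G = 18; EF_G = 18+13 = 31
ES_H = max(EF_B=10, EF_D=23, EF_E=26, EF_F=17, EF_G=31) = 31; EF_H = 31+5 = 36
Expected project duration μ = 36 hours. Critical path: A → C → G → H.

36 hours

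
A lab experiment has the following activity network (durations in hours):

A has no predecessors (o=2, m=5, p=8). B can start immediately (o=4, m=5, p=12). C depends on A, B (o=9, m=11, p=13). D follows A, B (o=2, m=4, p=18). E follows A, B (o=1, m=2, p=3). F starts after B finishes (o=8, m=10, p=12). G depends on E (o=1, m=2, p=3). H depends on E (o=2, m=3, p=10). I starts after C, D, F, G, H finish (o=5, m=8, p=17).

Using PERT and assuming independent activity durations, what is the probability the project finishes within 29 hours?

te_A = (2 + 4·5 + 8)/6 = 30/6 = 5; σ²_A = ((8−2)/6)² = 1.000
te_B = (4 + 4·5 + 12)/6 = 36/6 = 6; σ²_B = ((12−4)/6)² = 1.778
te_C = (9 + 4·11 + 13)/6 = 66/6 = 11; σ²_C = ((13−9)/6)² = 0.444
te_D = (2 + 4·4 + 18)/6 = 36/6 = 6; σ²_D = ((18−2)/6)² = 7.111
te_E = (1 + 4·2 + 3)/6 = 12/6 = 2; σ²_E = ((3−1)/6)² = 0.111
te_F = (8 + 4·10 + 12)/6 = 60/6 = 10; σ²_F = ((12−8)/6)² = 0.444
te_G = (1 + 4·2 + 3)/6 = 12/6 = 2; σ²_G = ((3−1)/6)² = 0.111
te_H = (2 + 4·3 + 10)/6 = 24/6 = 4; σ²_H = ((10−2)/6)² = 1.778
te_I = (5 + 4·8 + 17)/6 = 54/6 = 9; σ²_I = ((17−5)/6)² = 4.000

Forward pass:
ES_A = 0; EF_A = 5
ES_B = 0; EF_B = 6
ES_C = max(EF_A=5, EF_B=6) = 6; EF_C = 6+11 = 17
ES_D = max(EF_A=5, EF_B=6) = 6; EF_D = 6+6 = 12
ES_E = max(EF_A=5, EF_B=6) = 6; EF_E = 6+2 = 8
ES_F = 6; EF_F = 6+10 = 16
ES_G = 8; EF_G = 8+2 = 10
ES_H = 8; EF_H = 8+4 = 12
ES_I = max(EF_C=17, EF_D=12, EF_F=16, EF_G=10, EF_H=12) = 17; EF_I = 17+9 = 26
Expected project duration μ = 26 hours. Critical path: B → C → I.

Variance along critical path = 1.778 + 0.444 + 4.000 = 6.222; σ = √6.222 = 2.494 hours.
Z = (29 − 26) / 2.494 = 1.203
P(T ≤ 29) = Φ(1.203) ≈ 0.885

0.885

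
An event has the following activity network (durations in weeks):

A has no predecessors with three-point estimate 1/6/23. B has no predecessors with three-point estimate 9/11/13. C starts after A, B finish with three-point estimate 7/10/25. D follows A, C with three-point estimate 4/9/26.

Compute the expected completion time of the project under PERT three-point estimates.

te_A = (1 + 4·6 + 23)/6 = 48/6 = 8
te_B = (9 + 4·11 + 13)/6 = 66/6 = 11
te_C = (7 + 4·10 + 25)/6 = 72/6 = 12
te_D = (4 + 4·9 + 26)/6 = 66/6 = 11

Forward pass:
ES_A = 0; EF_A = 8
ES_B = 0; EF_B = 11
ES_C = max(EF_A=8, EF_B=11) = 11; EF_C = 11+12 = 23
ES_D = max(EF_A=8, EF_C=23) = 23; EF_D = 23+11 = 34
Expected project duration μ = 34 weeks. Critical path: B → C → D.

34 weeks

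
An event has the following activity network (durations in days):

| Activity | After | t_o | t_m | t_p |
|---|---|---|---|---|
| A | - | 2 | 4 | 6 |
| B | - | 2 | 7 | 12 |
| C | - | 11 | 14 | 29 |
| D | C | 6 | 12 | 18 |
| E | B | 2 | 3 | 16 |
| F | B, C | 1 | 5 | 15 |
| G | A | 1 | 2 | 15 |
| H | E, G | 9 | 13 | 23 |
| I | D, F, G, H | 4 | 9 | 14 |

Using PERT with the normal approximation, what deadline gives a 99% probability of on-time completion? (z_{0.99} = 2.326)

46.2 days

te_A = (2 + 4·4 + 6)/6 = 24/6 = 4; σ²_A = ((6−2)/6)² = 0.444
te_B = (2 + 4·7 + 12)/6 = 42/6 = 7; σ²_B = ((12−2)/6)² = 2.778
te_C = (11 + 4·14 + 29)/6 = 96/6 = 16; σ²_C = ((29−11)/6)² = 9.000
te_D = (6 + 4·12 + 18)/6 = 72/6 = 12; σ²_D = ((18−6)/6)² = 4.000
te_E = (2 + 4·3 + 16)/6 = 30/6 = 5; σ²_E = ((16−2)/6)² = 5.444
te_F = (1 + 4·5 + 15)/6 = 36/6 = 6; σ²_F = ((15−1)/6)² = 5.444
te_G = (1 + 4·2 + 15)/6 = 24/6 = 4; σ²_G = ((15−1)/6)² = 5.444
te_H = (9 + 4·13 + 23)/6 = 84/6 = 14; σ²_H = ((23−9)/6)² = 5.444
te_I = (4 + 4·9 + 14)/6 = 54/6 = 9; σ²_I = ((14−4)/6)² = 2.778

Forward pass:
ES_A = 0; EF_A = 4
ES_B = 0; EF_B = 7
ES_C = 0; EF_C = 16
ES_D = 16; EF_D = 16+12 = 28
ES_E = 7; EF_E = 7+5 = 12
ES_F = max(EF_B=7, EF_C=16) = 16; EF_F = 16+6 = 22
ES_G = 4; EF_G = 4+4 = 8
ES_H = max(EF_E=12, EF_G=8) = 12; EF_H = 12+14 = 26
ES_I = max(EF_D=28, EF_F=22, EF_G=8, EF_H=26) = 28; EF_I = 28+9 = 37
Expected project duration μ = 37 days. Critical path: C → D → I.

Variance along critical path = 9.000 + 4.000 + 2.778 = 15.778; σ = 3.972 days.
D = μ + z·σ = 37 + 2.326·3.972 = 46.2 days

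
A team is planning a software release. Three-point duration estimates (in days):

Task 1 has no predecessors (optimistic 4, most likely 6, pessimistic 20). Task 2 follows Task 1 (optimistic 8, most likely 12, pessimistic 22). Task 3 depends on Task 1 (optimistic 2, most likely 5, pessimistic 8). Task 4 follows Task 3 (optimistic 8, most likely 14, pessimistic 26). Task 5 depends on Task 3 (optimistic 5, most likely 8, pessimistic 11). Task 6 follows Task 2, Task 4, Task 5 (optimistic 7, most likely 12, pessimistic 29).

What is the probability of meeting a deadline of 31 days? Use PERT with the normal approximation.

0.023

te_Task 1 = (4 + 4·6 + 20)/6 = 48/6 = 8; σ²_Task 1 = ((20−4)/6)² = 7.111
te_Task 2 = (8 + 4·12 + 22)/6 = 78/6 = 13; σ²_Task 2 = ((22−8)/6)² = 5.444
te_Task 3 = (2 + 4·5 + 8)/6 = 30/6 = 5; σ²_Task 3 = ((8−2)/6)² = 1.000
te_Task 4 = (8 + 4·14 + 26)/6 = 90/6 = 15; σ²_Task 4 = ((26−8)/6)² = 9.000
te_Task 5 = (5 + 4·8 + 11)/6 = 48/6 = 8; σ²_Task 5 = ((11−5)/6)² = 1.000
te_Task 6 = (7 + 4·12 + 29)/6 = 84/6 = 14; σ²_Task 6 = ((29−7)/6)² = 13.444

Forward pass:
ES_Task 1 = 0; EF_Task 1 = 8
ES_Task 2 = 8; EF_Task 2 = 8+13 = 21
ES_Task 3 = 8; EF_Task 3 = 8+5 = 13
ES_Task 4 = 13; EF_Task 4 = 13+15 = 28
ES_Task 5 = 13; EF_Task 5 = 13+8 = 21
ES_Task 6 = max(EF_Task 2=21, EF_Task 4=28, EF_Task 5=21) = 28; EF_Task 6 = 28+14 = 42
Expected project duration μ = 42 days. Critical path: Task 1 → Task 3 → Task 4 → Task 6.

Variance along critical path = 7.111 + 1.000 + 9.000 + 13.444 = 30.556; σ = √30.556 = 5.528 days.
Z = (31 − 42) / 5.528 = -1.990
P(T ≤ 31) = Φ(-1.990) ≈ 0.023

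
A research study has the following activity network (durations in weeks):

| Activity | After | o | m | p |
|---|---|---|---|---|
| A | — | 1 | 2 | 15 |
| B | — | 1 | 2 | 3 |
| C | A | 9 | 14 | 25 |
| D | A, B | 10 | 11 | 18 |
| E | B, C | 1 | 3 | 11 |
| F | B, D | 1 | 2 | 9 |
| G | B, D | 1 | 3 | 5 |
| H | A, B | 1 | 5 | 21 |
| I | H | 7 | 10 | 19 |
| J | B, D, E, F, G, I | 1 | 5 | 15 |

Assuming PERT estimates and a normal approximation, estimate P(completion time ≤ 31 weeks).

te_A = (1 + 4·2 + 15)/6 = 24/6 = 4; σ²_A = ((15−1)/6)² = 5.444
te_B = (1 + 4·2 + 3)/6 = 12/6 = 2; σ²_B = ((3−1)/6)² = 0.111
te_C = (9 + 4·14 + 25)/6 = 90/6 = 15; σ²_C = ((25−9)/6)² = 7.111
te_D = (10 + 4·11 + 18)/6 = 72/6 = 12; σ²_D = ((18−10)/6)² = 1.778
te_E = (1 + 4·3 + 11)/6 = 24/6 = 4; σ²_E = ((11−1)/6)² = 2.778
te_F = (1 + 4·2 + 9)/6 = 18/6 = 3; σ²_F = ((9−1)/6)² = 1.778
te_G = (1 + 4·3 + 5)/6 = 18/6 = 3; σ²_G = ((5−1)/6)² = 0.444
te_H = (1 + 4·5 + 21)/6 = 42/6 = 7; σ²_H = ((21−1)/6)² = 11.111
te_I = (7 + 4·10 + 19)/6 = 66/6 = 11; σ²_I = ((19−7)/6)² = 4.000
te_J = (1 + 4·5 + 15)/6 = 36/6 = 6; σ²_J = ((15−1)/6)² = 5.444

Forward pass:
ES_A = 0; EF_A = 4
ES_B = 0; EF_B = 2
ES_C = 4; EF_C = 4+15 = 19
ES_D = max(EF_A=4, EF_B=2) = 4; EF_D = 4+12 = 16
ES_E = max(EF_B=2, EF_C=19) = 19; EF_E = 19+4 = 23
ES_F = max(EF_B=2, EF_D=16) = 16; EF_F = 16+3 = 19
ES_G = max(EF_B=2, EF_D=16) = 16; EF_G = 16+3 = 19
ES_H = max(EF_A=4, EF_B=2) = 4; EF_H = 4+7 = 11
ES_I = 11; EF_I = 11+11 = 22
ES_J = max(EF_B=2, EF_D=16, EF_E=23, EF_F=19, EF_G=19, EF_I=22) = 23; EF_J = 23+6 = 29
Expected project duration μ = 29 weeks. Critical path: A → C → E → J.

Variance along critical path = 5.444 + 7.111 + 2.778 + 5.444 = 20.778; σ = √20.778 = 4.558 weeks.
Z = (31 − 29) / 4.558 = 0.439
P(T ≤ 31) = Φ(0.439) ≈ 0.670

0.670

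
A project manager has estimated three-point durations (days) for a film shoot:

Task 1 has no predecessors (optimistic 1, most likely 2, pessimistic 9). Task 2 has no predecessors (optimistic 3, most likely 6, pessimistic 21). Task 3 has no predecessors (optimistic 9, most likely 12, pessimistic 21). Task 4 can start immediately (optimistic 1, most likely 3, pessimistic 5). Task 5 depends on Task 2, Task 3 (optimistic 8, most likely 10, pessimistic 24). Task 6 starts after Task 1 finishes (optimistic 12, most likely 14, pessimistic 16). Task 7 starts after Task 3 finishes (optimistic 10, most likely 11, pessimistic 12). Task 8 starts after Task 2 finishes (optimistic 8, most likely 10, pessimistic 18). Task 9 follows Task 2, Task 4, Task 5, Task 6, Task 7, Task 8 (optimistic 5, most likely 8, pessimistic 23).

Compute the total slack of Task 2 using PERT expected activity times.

te_Task 1 = (1 + 4·2 + 9)/6 = 18/6 = 3
te_Task 2 = (3 + 4·6 + 21)/6 = 48/6 = 8
te_Task 3 = (9 + 4·12 + 21)/6 = 78/6 = 13
te_Task 4 = (1 + 4·3 + 5)/6 = 18/6 = 3
te_Task 5 = (8 + 4·10 + 24)/6 = 72/6 = 12
te_Task 6 = (12 + 4·14 + 16)/6 = 84/6 = 14
te_Task 7 = (10 + 4·11 + 12)/6 = 66/6 = 11
te_Task 8 = (8 + 4·10 + 18)/6 = 66/6 = 11
te_Task 9 = (5 + 4·8 + 23)/6 = 60/6 = 10

Forward pass:
ES_Task 1 = 0; EF_Task 1 = 3
ES_Task 2 = 0; EF_Task 2 = 8
ES_Task 3 = 0; EF_Task 3 = 13
ES_Task 4 = 0; EF_Task 4 = 3
ES_Task 5 = max(EF_Task 2=8, EF_Task 3=13) = 13; EF_Task 5 = 13+12 = 25
ES_Task 6 = 3; EF_Task 6 = 3+14 = 17
ES_Task 7 = 13; EF_Task 7 = 13+11 = 24
ES_Task 8 = 8; EF_Task 8 = 8+11 = 19
ES_Task 9 = max(EF_Task 2=8, EF_Task 4=3, EF_Task 5=25, EF_Task 6=17, EF_Task 7=24, EF_Task 8=19) = 25; EF_Task 9 = 25+10 = 35
Expected project duration μ = 35 days. Critical path: Task 3 → Task 5 → Task 9.

Backward pass:
LF_Task 9 = 35; LS_Task 9 = 35−10 = 25
LF_Task 8 = LS_Task 9 = 25; LS_Task 8 = 25−11 = 14
LF_Task 7 = LS_Task 9 = 25; LS_Task 7 = 25−11 = 14
LF_Task 6 = LS_Task 9 = 25; LS_Task 6 = 25−14 = 11
LF_Task 5 = LS_Task 9 = 25; LS_Task 5 = 25−12 = 13
LF_Task 4 = LS_Task 9 = 25; LS_Task 4 = 25−3 = 22
LF_Task 3 = min(LS_Task 5=13, LS_Task 7=14) = 13; LS_Task 3 = 13−13 = 0
LF_Task 2 = min(LS_Task 5=13, LS_Task 8=14, LS_Task 9=25) = 13; LS_Task 2 = 13−8 = 5
LF_Task 1 = LS_Task 6 = 11; LS_Task 1 = 11−3 = 8
Slack_Task 2 = LS_Task 2 − ES_Task 2 = 5 − 0 = 5

5 days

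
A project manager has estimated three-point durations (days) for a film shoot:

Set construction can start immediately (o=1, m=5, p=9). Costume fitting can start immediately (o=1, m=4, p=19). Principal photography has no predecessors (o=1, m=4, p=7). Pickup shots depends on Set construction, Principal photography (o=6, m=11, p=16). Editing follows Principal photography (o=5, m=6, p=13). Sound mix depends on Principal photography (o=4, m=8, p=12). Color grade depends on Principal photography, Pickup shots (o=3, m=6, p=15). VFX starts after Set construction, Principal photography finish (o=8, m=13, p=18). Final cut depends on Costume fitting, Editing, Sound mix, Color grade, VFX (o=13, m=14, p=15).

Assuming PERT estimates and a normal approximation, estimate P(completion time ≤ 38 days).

te_Set construction = (1 + 4·5 + 9)/6 = 30/6 = 5; σ²_Set construction = ((9−1)/6)² = 1.778
te_Costume fitting = (1 + 4·4 + 19)/6 = 36/6 = 6; σ²_Costume fitting = ((19−1)/6)² = 9.000
te_Principal photography = (1 + 4·4 + 7)/6 = 24/6 = 4; σ²_Principal photography = ((7−1)/6)² = 1.000
te_Pickup shots = (6 + 4·11 + 16)/6 = 66/6 = 11; σ²_Pickup shots = ((16−6)/6)² = 2.778
te_Editing = (5 + 4·6 + 13)/6 = 42/6 = 7; σ²_Editing = ((13−5)/6)² = 1.778
te_Sound mix = (4 + 4·8 + 12)/6 = 48/6 = 8; σ²_Sound mix = ((12−4)/6)² = 1.778
te_Color grade = (3 + 4·6 + 15)/6 = 42/6 = 7; σ²_Color grade = ((15−3)/6)² = 4.000
te_VFX = (8 + 4·13 + 18)/6 = 78/6 = 13; σ²_VFX = ((18−8)/6)² = 2.778
te_Final cut = (13 + 4·14 + 15)/6 = 84/6 = 14; σ²_Final cut = ((15−13)/6)² = 0.111

Forward pass:
ES_Set construction = 0; EF_Set construction = 5
ES_Costume fitting = 0; EF_Costume fitting = 6
ES_Principal photography = 0; EF_Principal photography = 4
ES_Pickup shots = max(EF_Set construction=5, EF_Principal photography=4) = 5; EF_Pickup shots = 5+11 = 16
ES_Editing = 4; EF_Editing = 4+7 = 11
ES_Sound mix = 4; EF_Sound mix = 4+8 = 12
ES_Color grade = max(EF_Principal photography=4, EF_Pickup shots=16) = 16; EF_Color grade = 16+7 = 23
ES_VFX = max(EF_Set construction=5, EF_Principal photography=4) = 5; EF_VFX = 5+13 = 18
ES_Final cut = max(EF_Costume fitting=6, EF_Editing=11, EF_Sound mix=12, EF_Color grade=23, EF_VFX=18) = 23; EF_Final cut = 23+14 = 37
Expected project duration μ = 37 days. Critical path: Set construction → Pickup shots → Color grade → Final cut.

Variance along critical path = 1.778 + 2.778 + 4.000 + 0.111 = 8.667; σ = √8.667 = 2.944 days.
Z = (38 − 37) / 2.944 = 0.340
P(T ≤ 38) = Φ(0.340) ≈ 0.633

0.633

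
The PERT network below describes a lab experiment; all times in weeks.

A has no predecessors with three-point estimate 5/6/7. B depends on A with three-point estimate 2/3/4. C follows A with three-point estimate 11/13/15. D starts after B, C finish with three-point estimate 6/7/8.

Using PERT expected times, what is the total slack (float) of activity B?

10 weeks

te_A = (5 + 4·6 + 7)/6 = 36/6 = 6
te_B = (2 + 4·3 + 4)/6 = 18/6 = 3
te_C = (11 + 4·13 + 15)/6 = 78/6 = 13
te_D = (6 + 4·7 + 8)/6 = 42/6 = 7

Forward pass:
ES_A = 0; EF_A = 6
ES_B = 6; EF_B = 6+3 = 9
ES_C = 6; EF_C = 6+13 = 19
ES_D = max(EF_B=9, EF_C=19) = 19; EF_D = 19+7 = 26
Expected project duration μ = 26 weeks. Critical path: A → C → D.

Backward pass:
LF_D = 26; LS_D = 26−7 = 19
LF_C = LS_D = 19; LS_C = 19−13 = 6
LF_B = LS_D = 19; LS_B = 19−3 = 16
LF_A = min(LS_B=16, LS_C=6) = 6; LS_A = 6−6 = 0
Slack_B = LS_B − ES_B = 16 − 6 = 10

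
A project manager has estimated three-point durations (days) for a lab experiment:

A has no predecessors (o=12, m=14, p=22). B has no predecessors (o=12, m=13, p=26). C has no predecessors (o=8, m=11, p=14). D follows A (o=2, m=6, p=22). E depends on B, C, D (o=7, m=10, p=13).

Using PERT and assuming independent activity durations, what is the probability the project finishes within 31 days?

0.302

te_A = (12 + 4·14 + 22)/6 = 90/6 = 15; σ²_A = ((22−12)/6)² = 2.778
te_B = (12 + 4·13 + 26)/6 = 90/6 = 15; σ²_B = ((26−12)/6)² = 5.444
te_C = (8 + 4·11 + 14)/6 = 66/6 = 11; σ²_C = ((14−8)/6)² = 1.000
te_D = (2 + 4·6 + 22)/6 = 48/6 = 8; σ²_D = ((22−2)/6)² = 11.111
te_E = (7 + 4·10 + 13)/6 = 60/6 = 10; σ²_E = ((13−7)/6)² = 1.000

Forward pass:
ES_A = 0; EF_A = 15
ES_B = 0; EF_B = 15
ES_C = 0; EF_C = 11
ES_D = 15; EF_D = 15+8 = 23
ES_E = max(EF_B=15, EF_C=11, EF_D=23) = 23; EF_E = 23+10 = 33
Expected project duration μ = 33 days. Critical path: A → D → E.

Variance along critical path = 2.778 + 11.111 + 1.000 = 14.889; σ = √14.889 = 3.859 days.
Z = (31 − 33) / 3.859 = -0.518
P(T ≤ 31) = Φ(-0.518) ≈ 0.302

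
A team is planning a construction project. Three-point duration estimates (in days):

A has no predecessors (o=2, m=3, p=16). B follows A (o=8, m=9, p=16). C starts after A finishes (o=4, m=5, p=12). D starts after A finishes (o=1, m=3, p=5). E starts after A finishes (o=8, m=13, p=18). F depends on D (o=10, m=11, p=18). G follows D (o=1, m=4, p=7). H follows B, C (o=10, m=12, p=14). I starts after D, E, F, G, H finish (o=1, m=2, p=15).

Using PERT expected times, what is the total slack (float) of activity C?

4 days

te_A = (2 + 4·3 + 16)/6 = 30/6 = 5
te_B = (8 + 4·9 + 16)/6 = 60/6 = 10
te_C = (4 + 4·5 + 12)/6 = 36/6 = 6
te_D = (1 + 4·3 + 5)/6 = 18/6 = 3
te_E = (8 + 4·13 + 18)/6 = 78/6 = 13
te_F = (10 + 4·11 + 18)/6 = 72/6 = 12
te_G = (1 + 4·4 + 7)/6 = 24/6 = 4
te_H = (10 + 4·12 + 14)/6 = 72/6 = 12
te_I = (1 + 4·2 + 15)/6 = 24/6 = 4

Forward pass:
ES_A = 0; EF_A = 5
ES_B = 5; EF_B = 5+10 = 15
ES_C = 5; EF_C = 5+6 = 11
ES_D = 5; EF_D = 5+3 = 8
ES_E = 5; EF_E = 5+13 = 18
ES_F = 8; EF_F = 8+12 = 20
ES_G = 8; EF_G = 8+4 = 12
ES_H = max(EF_B=15, EF_C=11) = 15; EF_H = 15+12 = 27
ES_I = max(EF_D=8, EF_E=18, EF_F=20, EF_G=12, EF_H=27) = 27; EF_I = 27+4 = 31
Expected project duration μ = 31 days. Critical path: A → B → H → I.

Backward pass:
LF_I = 31; LS_I = 31−4 = 27
LF_H = LS_I = 27; LS_H = 27−12 = 15
LF_G = LS_I = 27; LS_G = 27−4 = 23
LF_F = LS_I = 27; LS_F = 27−12 = 15
LF_E = LS_I = 27; LS_E = 27−13 = 14
LF_D = min(LS_F=15, LS_G=23, LS_I=27) = 15; LS_D = 15−3 = 12
LF_C = LS_H = 15; LS_C = 15−6 = 9
LF_B = LS_H = 15; LS_B = 15−10 = 5
LF_A = min(LS_B=5, LS_C=9, LS_D=12, LS_E=14) = 5; LS_A = 5−5 = 0
Slack_C = LS_C − ES_C = 9 − 5 = 4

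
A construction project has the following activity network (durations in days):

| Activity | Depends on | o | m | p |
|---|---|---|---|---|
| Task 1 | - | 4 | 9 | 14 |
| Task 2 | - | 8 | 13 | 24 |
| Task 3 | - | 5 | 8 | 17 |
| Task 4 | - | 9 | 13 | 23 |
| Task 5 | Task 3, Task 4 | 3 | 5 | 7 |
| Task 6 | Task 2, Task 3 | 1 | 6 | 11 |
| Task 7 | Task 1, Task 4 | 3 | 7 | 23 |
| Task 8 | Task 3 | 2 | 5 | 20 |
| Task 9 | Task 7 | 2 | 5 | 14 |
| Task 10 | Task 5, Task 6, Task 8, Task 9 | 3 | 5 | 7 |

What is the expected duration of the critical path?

34 days

te_Task 1 = (4 + 4·9 + 14)/6 = 54/6 = 9
te_Task 2 = (8 + 4·13 + 24)/6 = 84/6 = 14
te_Task 3 = (5 + 4·8 + 17)/6 = 54/6 = 9
te_Task 4 = (9 + 4·13 + 23)/6 = 84/6 = 14
te_Task 5 = (3 + 4·5 + 7)/6 = 30/6 = 5
te_Task 6 = (1 + 4·6 + 11)/6 = 36/6 = 6
te_Task 7 = (3 + 4·7 + 23)/6 = 54/6 = 9
te_Task 8 = (2 + 4·5 + 20)/6 = 42/6 = 7
te_Task 9 = (2 + 4·5 + 14)/6 = 36/6 = 6
te_Task 10 = (3 + 4·5 + 7)/6 = 30/6 = 5

Forward pass:
ES_Task 1 = 0; EF_Task 1 = 9
ES_Task 2 = 0; EF_Task 2 = 14
ES_Task 3 = 0; EF_Task 3 = 9
ES_Task 4 = 0; EF_Task 4 = 14
ES_Task 5 = max(EF_Task 3=9, EF_Task 4=14) = 14; EF_Task 5 = 14+5 = 19
ES_Task 6 = max(EF_Task 2=14, EF_Task 3=9) = 14; EF_Task 6 = 14+6 = 20
ES_Task 7 = max(EF_Task 1=9, EF_Task 4=14) = 14; EF_Task 7 = 14+9 = 23
ES_Task 8 = 9; EF_Task 8 = 9+7 = 16
ES_Task 9 = 23; EF_Task 9 = 23+6 = 29
ES_Task 10 = max(EF_Task 5=19, EF_Task 6=20, EF_Task 8=16, EF_Task 9=29) = 29; EF_Task 10 = 29+5 = 34
Expected project duration μ = 34 days. Critical path: Task 4 → Task 7 → Task 9 → Task 10.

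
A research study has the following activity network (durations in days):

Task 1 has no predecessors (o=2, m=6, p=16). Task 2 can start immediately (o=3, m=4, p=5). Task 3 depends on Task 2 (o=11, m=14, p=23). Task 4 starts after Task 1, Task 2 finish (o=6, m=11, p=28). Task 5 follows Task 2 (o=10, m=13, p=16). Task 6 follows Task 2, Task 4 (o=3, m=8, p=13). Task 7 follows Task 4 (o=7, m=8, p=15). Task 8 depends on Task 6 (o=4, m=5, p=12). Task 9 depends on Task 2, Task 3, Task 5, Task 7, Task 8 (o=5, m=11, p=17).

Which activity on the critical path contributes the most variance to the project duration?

te_Task 1 = (2 + 4·6 + 16)/6 = 42/6 = 7; σ²_Task 1 = ((16−2)/6)² = 5.444
te_Task 2 = (3 + 4·4 + 5)/6 = 24/6 = 4; σ²_Task 2 = ((5−3)/6)² = 0.111
te_Task 3 = (11 + 4·14 + 23)/6 = 90/6 = 15; σ²_Task 3 = ((23−11)/6)² = 4.000
te_Task 4 = (6 + 4·11 + 28)/6 = 78/6 = 13; σ²_Task 4 = ((28−6)/6)² = 13.444
te_Task 5 = (10 + 4·13 + 16)/6 = 78/6 = 13; σ²_Task 5 = ((16−10)/6)² = 1.000
te_Task 6 = (3 + 4·8 + 13)/6 = 48/6 = 8; σ²_Task 6 = ((13−3)/6)² = 2.778
te_Task 7 = (7 + 4·8 + 15)/6 = 54/6 = 9; σ²_Task 7 = ((15−7)/6)² = 1.778
te_Task 8 = (4 + 4·5 + 12)/6 = 36/6 = 6; σ²_Task 8 = ((12−4)/6)² = 1.778
te_Task 9 = (5 + 4·11 + 17)/6 = 66/6 = 11; σ²_Task 9 = ((17−5)/6)² = 4.000

Forward pass:
ES_Task 1 = 0; EF_Task 1 = 7
ES_Task 2 = 0; EF_Task 2 = 4
ES_Task 3 = 4; EF_Task 3 = 4+15 = 19
ES_Task 4 = max(EF_Task 1=7, EF_Task 2=4) = 7; EF_Task 4 = 7+13 = 20
ES_Task 5 = 4; EF_Task 5 = 4+13 = 17
ES_Task 6 = max(EF_Task 2=4, EF_Task 4=20) = 20; EF_Task 6 = 20+8 = 28
ES_Task 7 = 20; EF_Task 7 = 20+9 = 29
ES_Task 8 = 28; EF_Task 8 = 28+6 = 34
ES_Task 9 = max(EF_Task 2=4, EF_Task 3=19, EF_Task 5=17, EF_Task 7=29, EF_Task 8=34) = 34; EF_Task 9 = 34+11 = 45
Expected project duration μ = 45 days. Critical path: Task 1 → Task 4 → Task 6 → Task 8 → Task 9.

Variances on critical path: σ²_Task 1=5.444, σ²_Task 4=13.444, σ²_Task 6=2.778, σ²_Task 8=1.778, σ²_Task 9=4.000.
Largest is σ²_Task 4 = 13.444.

Task 4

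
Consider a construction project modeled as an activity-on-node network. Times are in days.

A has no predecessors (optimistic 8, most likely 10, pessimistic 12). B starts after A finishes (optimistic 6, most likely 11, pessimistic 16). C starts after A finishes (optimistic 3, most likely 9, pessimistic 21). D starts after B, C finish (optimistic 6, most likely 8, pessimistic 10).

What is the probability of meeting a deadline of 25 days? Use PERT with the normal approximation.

0.018

te_A = (8 + 4·10 + 12)/6 = 60/6 = 10; σ²_A = ((12−8)/6)² = 0.444
te_B = (6 + 4·11 + 16)/6 = 66/6 = 11; σ²_B = ((16−6)/6)² = 2.778
te_C = (3 + 4·9 + 21)/6 = 60/6 = 10; σ²_C = ((21−3)/6)² = 9.000
te_D = (6 + 4·8 + 10)/6 = 48/6 = 8; σ²_D = ((10−6)/6)² = 0.444

Forward pass:
ES_A = 0; EF_A = 10
ES_B = 10; EF_B = 10+11 = 21
ES_C = 10; EF_C = 10+10 = 20
ES_D = max(EF_B=21, EF_C=20) = 21; EF_D = 21+8 = 29
Expected project duration μ = 29 days. Critical path: A → B → D.

Variance along critical path = 0.444 + 2.778 + 0.444 = 3.667; σ = √3.667 = 1.915 days.
Z = (25 − 29) / 1.915 = -2.089
P(T ≤ 25) = Φ(-2.089) ≈ 0.018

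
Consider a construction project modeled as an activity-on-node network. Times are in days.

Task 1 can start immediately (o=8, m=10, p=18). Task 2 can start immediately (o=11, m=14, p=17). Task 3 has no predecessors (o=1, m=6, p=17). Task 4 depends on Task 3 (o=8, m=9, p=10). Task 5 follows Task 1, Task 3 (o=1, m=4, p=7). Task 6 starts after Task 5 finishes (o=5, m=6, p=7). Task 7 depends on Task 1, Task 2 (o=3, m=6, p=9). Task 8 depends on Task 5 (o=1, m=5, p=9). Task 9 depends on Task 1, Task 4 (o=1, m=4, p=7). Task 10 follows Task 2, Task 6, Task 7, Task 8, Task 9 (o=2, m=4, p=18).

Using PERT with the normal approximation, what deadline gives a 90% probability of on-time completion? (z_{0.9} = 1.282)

te_Task 1 = (8 + 4·10 + 18)/6 = 66/6 = 11; σ²_Task 1 = ((18−8)/6)² = 2.778
te_Task 2 = (11 + 4·14 + 17)/6 = 84/6 = 14; σ²_Task 2 = ((17−11)/6)² = 1.000
te_Task 3 = (1 + 4·6 + 17)/6 = 42/6 = 7; σ²_Task 3 = ((17−1)/6)² = 7.111
te_Task 4 = (8 + 4·9 + 10)/6 = 54/6 = 9; σ²_Task 4 = ((10−8)/6)² = 0.111
te_Task 5 = (1 + 4·4 + 7)/6 = 24/6 = 4; σ²_Task 5 = ((7−1)/6)² = 1.000
te_Task 6 = (5 + 4·6 + 7)/6 = 36/6 = 6; σ²_Task 6 = ((7−5)/6)² = 0.111
te_Task 7 = (3 + 4·6 + 9)/6 = 36/6 = 6; σ²_Task 7 = ((9−3)/6)² = 1.000
te_Task 8 = (1 + 4·5 + 9)/6 = 30/6 = 5; σ²_Task 8 = ((9−1)/6)² = 1.778
te_Task 9 = (1 + 4·4 + 7)/6 = 24/6 = 4; σ²_Task 9 = ((7−1)/6)² = 1.000
te_Task 10 = (2 + 4·4 + 18)/6 = 36/6 = 6; σ²_Task 10 = ((18−2)/6)² = 7.111

Forward pass:
ES_Task 1 = 0; EF_Task 1 = 11
ES_Task 2 = 0; EF_Task 2 = 14
ES_Task 3 = 0; EF_Task 3 = 7
ES_Task 4 = 7; EF_Task 4 = 7+9 = 16
ES_Task 5 = max(EF_Task 1=11, EF_Task 3=7) = 11; EF_Task 5 = 11+4 = 15
ES_Task 6 = 15; EF_Task 6 = 15+6 = 21
ES_Task 7 = max(EF_Task 1=11, EF_Task 2=14) = 14; EF_Task 7 = 14+6 = 20
ES_Task 8 = 15; EF_Task 8 = 15+5 = 20
ES_Task 9 = max(EF_Task 1=11, EF_Task 4=16) = 16; EF_Task 9 = 16+4 = 20
ES_Task 10 = max(EF_Task 2=14, EF_Task 6=21, EF_Task 7=20, EF_Task 8=20, EF_Task 9=20) = 21; EF_Task 10 = 21+6 = 27
Expected project duration μ = 27 days. Critical path: Task 1 → Task 5 → Task 6 → Task 10.

Variance along critical path = 2.778 + 1.000 + 0.111 + 7.111 = 11.000; σ = 3.317 days.
D = μ + z·σ = 27 + 1.282·3.317 = 31.3 days

31.3 days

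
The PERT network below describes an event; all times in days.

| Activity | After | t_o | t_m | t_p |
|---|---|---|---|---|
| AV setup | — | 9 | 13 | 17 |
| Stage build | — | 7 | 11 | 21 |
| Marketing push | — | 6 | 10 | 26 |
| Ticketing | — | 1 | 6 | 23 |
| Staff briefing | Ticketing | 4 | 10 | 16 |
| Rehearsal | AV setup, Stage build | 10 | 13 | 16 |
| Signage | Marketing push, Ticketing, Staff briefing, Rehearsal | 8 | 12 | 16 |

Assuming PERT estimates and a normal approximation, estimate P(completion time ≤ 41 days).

te_AV setup = (9 + 4·13 + 17)/6 = 78/6 = 13; σ²_AV setup = ((17−9)/6)² = 1.778
te_Stage build = (7 + 4·11 + 21)/6 = 72/6 = 12; σ²_Stage build = ((21−7)/6)² = 5.444
te_Marketing push = (6 + 4·10 + 26)/6 = 72/6 = 12; σ²_Marketing push = ((26−6)/6)² = 11.111
te_Ticketing = (1 + 4·6 + 23)/6 = 48/6 = 8; σ²_Ticketing = ((23−1)/6)² = 13.444
te_Staff briefing = (4 + 4·10 + 16)/6 = 60/6 = 10; σ²_Staff briefing = ((16−4)/6)² = 4.000
te_Rehearsal = (10 + 4·13 + 16)/6 = 78/6 = 13; σ²_Rehearsal = ((16−10)/6)² = 1.000
te_Signage = (8 + 4·12 + 16)/6 = 72/6 = 12; σ²_Signage = ((16−8)/6)² = 1.778

Forward pass:
ES_AV setup = 0; EF_AV setup = 13
ES_Stage build = 0; EF_Stage build = 12
ES_Marketing push = 0; EF_Marketing push = 12
ES_Ticketing = 0; EF_Ticketing = 8
ES_Staff briefing = 8; EF_Staff briefing = 8+10 = 18
ES_Rehearsal = max(EF_AV setup=13, EF_Stage build=12) = 13; EF_Rehearsal = 13+13 = 26
ES_Signage = max(EF_Marketing push=12, EF_Ticketing=8, EF_Staff briefing=18, EF_Rehearsal=26) = 26; EF_Signage = 26+12 = 38
Expected project duration μ = 38 days. Critical path: AV setup → Rehearsal → Signage.

Variance along critical path = 1.778 + 1.000 + 1.778 = 4.556; σ = √4.556 = 2.134 days.
Z = (41 − 38) / 2.134 = 1.406
P(T ≤ 41) = Φ(1.406) ≈ 0.920

0.920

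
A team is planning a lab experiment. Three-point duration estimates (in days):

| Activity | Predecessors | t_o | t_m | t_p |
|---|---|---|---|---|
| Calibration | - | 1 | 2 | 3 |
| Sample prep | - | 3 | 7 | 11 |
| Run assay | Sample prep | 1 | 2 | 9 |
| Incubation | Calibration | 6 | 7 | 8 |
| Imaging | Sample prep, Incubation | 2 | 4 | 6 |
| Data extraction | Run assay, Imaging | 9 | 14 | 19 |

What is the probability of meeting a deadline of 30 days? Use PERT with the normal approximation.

0.947

te_Calibration = (1 + 4·2 + 3)/6 = 12/6 = 2; σ²_Calibration = ((3−1)/6)² = 0.111
te_Sample prep = (3 + 4·7 + 11)/6 = 42/6 = 7; σ²_Sample prep = ((11−3)/6)² = 1.778
te_Run assay = (1 + 4·2 + 9)/6 = 18/6 = 3; σ²_Run assay = ((9−1)/6)² = 1.778
te_Incubation = (6 + 4·7 + 8)/6 = 42/6 = 7; σ²_Incubation = ((8−6)/6)² = 0.111
te_Imaging = (2 + 4·4 + 6)/6 = 24/6 = 4; σ²_Imaging = ((6−2)/6)² = 0.444
te_Data extraction = (9 + 4·14 + 19)/6 = 84/6 = 14; σ²_Data extraction = ((19−9)/6)² = 2.778

Forward pass:
ES_Calibration = 0; EF_Calibration = 2
ES_Sample prep = 0; EF_Sample prep = 7
ES_Run assay = 7; EF_Run assay = 7+3 = 10
ES_Incubation = 2; EF_Incubation = 2+7 = 9
ES_Imaging = max(EF_Sample prep=7, EF_Incubation=9) = 9; EF_Imaging = 9+4 = 13
ES_Data extraction = max(EF_Run assay=10, EF_Imaging=13) = 13; EF_Data extraction = 13+14 = 27
Expected project duration μ = 27 days. Critical path: Calibration → Incubation → Imaging → Data extraction.

Variance along critical path = 0.111 + 0.111 + 0.444 + 2.778 = 3.444; σ = √3.444 = 1.856 days.
Z = (30 − 27) / 1.856 = 1.616
P(T ≤ 30) = Φ(1.616) ≈ 0.947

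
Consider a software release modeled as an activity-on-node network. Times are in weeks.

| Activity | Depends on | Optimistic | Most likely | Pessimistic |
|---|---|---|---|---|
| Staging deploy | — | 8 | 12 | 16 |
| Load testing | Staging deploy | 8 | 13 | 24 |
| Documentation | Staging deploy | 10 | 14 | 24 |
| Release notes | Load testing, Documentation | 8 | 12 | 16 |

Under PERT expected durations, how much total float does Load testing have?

1 weeks

te_Staging deploy = (8 + 4·12 + 16)/6 = 72/6 = 12
te_Load testing = (8 + 4·13 + 24)/6 = 84/6 = 14
te_Documentation = (10 + 4·14 + 24)/6 = 90/6 = 15
te_Release notes = (8 + 4·12 + 16)/6 = 72/6 = 12

Forward pass:
ES_Staging deploy = 0; EF_Staging deploy = 12
ES_Load testing = 12; EF_Load testing = 12+14 = 26
ES_Documentation = 12; EF_Documentation = 12+15 = 27
ES_Release notes = max(EF_Load testing=26, EF_Documentation=27) = 27; EF_Release notes = 27+12 = 39
Expected project duration μ = 39 weeks. Critical path: Staging deploy → Documentation → Release notes.

Backward pass:
LF_Release notes = 39; LS_Release notes = 39−12 = 27
LF_Documentation = LS_Release notes = 27; LS_Documentation = 27−15 = 12
LF_Load testing = LS_Release notes = 27; LS_Load testing = 27−14 = 13
LF_Staging deploy = min(LS_Load testing=13, LS_Documentation=12) = 12; LS_Staging deploy = 12−12 = 0
Slack_Load testing = LS_Load testing − ES_Load testing = 13 − 12 = 1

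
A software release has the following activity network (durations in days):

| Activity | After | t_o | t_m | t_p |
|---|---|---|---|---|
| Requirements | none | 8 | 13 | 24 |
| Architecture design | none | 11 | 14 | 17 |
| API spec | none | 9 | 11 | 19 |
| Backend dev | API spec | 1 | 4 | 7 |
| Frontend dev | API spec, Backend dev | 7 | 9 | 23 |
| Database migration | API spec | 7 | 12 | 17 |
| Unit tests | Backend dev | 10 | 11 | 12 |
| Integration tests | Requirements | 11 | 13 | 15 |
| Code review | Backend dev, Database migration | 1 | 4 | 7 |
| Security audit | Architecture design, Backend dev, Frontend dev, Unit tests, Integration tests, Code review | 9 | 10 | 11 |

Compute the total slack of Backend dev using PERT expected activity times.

te_Requirements = (8 + 4·13 + 24)/6 = 84/6 = 14
te_Architecture design = (11 + 4·14 + 17)/6 = 84/6 = 14
te_API spec = (9 + 4·11 + 19)/6 = 72/6 = 12
te_Backend dev = (1 + 4·4 + 7)/6 = 24/6 = 4
te_Frontend dev = (7 + 4·9 + 23)/6 = 66/6 = 11
te_Database migration = (7 + 4·12 + 17)/6 = 72/6 = 12
te_Unit tests = (10 + 4·11 + 12)/6 = 66/6 = 11
te_Integration tests = (11 + 4·13 + 15)/6 = 78/6 = 13
te_Code review = (1 + 4·4 + 7)/6 = 24/6 = 4
te_Security audit = (9 + 4·10 + 11)/6 = 60/6 = 10

Forward pass:
ES_Requirements = 0; EF_Requirements = 14
ES_Architecture design = 0; EF_Architecture design = 14
ES_API spec = 0; EF_API spec = 12
ES_Backend dev = 12; EF_Backend dev = 12+4 = 16
ES_Frontend dev = max(EF_API spec=12, EF_Backend dev=16) = 16; EF_Frontend dev = 16+11 = 27
ES_Database migration = 12; EF_Database migration = 12+12 = 24
ES_Unit tests = 16; EF_Unit tests = 16+11 = 27
ES_Integration tests = 14; EF_Integration tests = 14+13 = 27
ES_Code review = max(EF_Backend dev=16, EF_Database migration=24) = 24; EF_Code review = 24+4 = 28
ES_Security audit = max(EF_Architecture design=14, EF_Backend dev=16, EF_Frontend dev=27, EF_Unit tests=27, EF_Integration tests=27, EF_Code review=28) = 28; EF_Security audit = 28+10 = 38
Expected project duration μ = 38 days. Critical path: API spec → Database migration → Code review → Security audit.

Backward pass:
LF_Security audit = 38; LS_Security audit = 38−10 = 28
LF_Code review = LS_Security audit = 28; LS_Code review = 28−4 = 24
LF_Integration tests = LS_Security audit = 28; LS_Integration tests = 28−13 = 15
LF_Unit tests = LS_Security audit = 28; LS_Unit tests = 28−11 = 17
LF_Database migration = LS_Code review = 24; LS_Database migration = 24−12 = 12
LF_Frontend dev = LS_Security audit = 28; LS_Frontend dev = 28−11 = 17
LF_Backend dev = min(LS_Frontend dev=17, LS_Unit tests=17, LS_Code review=24, LS_Security audit=28) = 17; LS_Backend dev = 17−4 = 13
LF_API spec = min(LS_Backend dev=13, LS_Frontend dev=17, LS_Database migration=12) = 12; LS_API spec = 12−12 = 0
LF_Architecture design = LS_Security audit = 28; LS_Architecture design = 28−14 = 14
LF_Requirements = LS_Integration tests = 15; LS_Requirements = 15−14 = 1
Slack_Backend dev = LS_Backend dev − ES_Backend dev = 13 − 12 = 1

1 days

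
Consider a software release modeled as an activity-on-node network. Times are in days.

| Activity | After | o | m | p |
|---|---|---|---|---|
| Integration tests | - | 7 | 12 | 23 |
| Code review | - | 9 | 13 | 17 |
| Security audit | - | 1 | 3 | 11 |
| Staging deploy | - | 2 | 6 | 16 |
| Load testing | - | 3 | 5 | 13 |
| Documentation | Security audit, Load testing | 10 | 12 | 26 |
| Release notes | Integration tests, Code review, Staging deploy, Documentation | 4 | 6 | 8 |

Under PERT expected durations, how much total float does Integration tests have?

7 days

te_Integration tests = (7 + 4·12 + 23)/6 = 78/6 = 13
te_Code review = (9 + 4·13 + 17)/6 = 78/6 = 13
te_Security audit = (1 + 4·3 + 11)/6 = 24/6 = 4
te_Staging deploy = (2 + 4·6 + 16)/6 = 42/6 = 7
te_Load testing = (3 + 4·5 + 13)/6 = 36/6 = 6
te_Documentation = (10 + 4·12 + 26)/6 = 84/6 = 14
te_Release notes = (4 + 4·6 + 8)/6 = 36/6 = 6

Forward pass:
ES_Integration tests = 0; EF_Integration tests = 13
ES_Code review = 0; EF_Code review = 13
ES_Security audit = 0; EF_Security audit = 4
ES_Staging deploy = 0; EF_Staging deploy = 7
ES_Load testing = 0; EF_Load testing = 6
ES_Documentation = max(EF_Security audit=4, EF_Load testing=6) = 6; EF_Documentation = 6+14 = 20
ES_Release notes = max(EF_Integration tests=13, EF_Code review=13, EF_Staging deploy=7, EF_Documentation=20) = 20; EF_Release notes = 20+6 = 26
Expected project duration μ = 26 days. Critical path: Load testing → Documentation → Release notes.

Backward pass:
LF_Release notes = 26; LS_Release notes = 26−6 = 20
LF_Documentation = LS_Release notes = 20; LS_Documentation = 20−14 = 6
LF_Load testing = LS_Documentation = 6; LS_Load testing = 6−6 = 0
LF_Staging deploy = LS_Release notes = 20; LS_Staging deploy = 20−7 = 13
LF_Security audit = LS_Documentation = 6; LS_Security audit = 6−4 = 2
LF_Code review = LS_Release notes = 20; LS_Code review = 20−13 = 7
LF_Integration tests = LS_Release notes = 20; LS_Integration tests = 20−13 = 7
Slack_Integration tests = LS_Integration tests − ES_Integration tests = 7 − 0 = 7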